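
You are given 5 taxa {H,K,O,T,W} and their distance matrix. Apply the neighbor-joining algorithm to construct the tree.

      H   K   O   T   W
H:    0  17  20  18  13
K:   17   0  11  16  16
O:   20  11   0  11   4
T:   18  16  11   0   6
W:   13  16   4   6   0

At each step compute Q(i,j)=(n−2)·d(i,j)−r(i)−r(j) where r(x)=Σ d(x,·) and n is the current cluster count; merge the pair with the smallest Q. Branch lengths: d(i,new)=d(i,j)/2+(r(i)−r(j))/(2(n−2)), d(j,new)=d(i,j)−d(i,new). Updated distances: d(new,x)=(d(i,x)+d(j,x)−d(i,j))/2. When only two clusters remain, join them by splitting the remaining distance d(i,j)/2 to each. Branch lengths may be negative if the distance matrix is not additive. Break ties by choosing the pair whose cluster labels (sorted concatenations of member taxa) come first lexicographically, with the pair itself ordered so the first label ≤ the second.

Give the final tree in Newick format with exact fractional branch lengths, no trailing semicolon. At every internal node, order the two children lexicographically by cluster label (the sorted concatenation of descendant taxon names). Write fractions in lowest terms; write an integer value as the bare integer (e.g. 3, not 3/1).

((((H:59/6,K:43/6):13/4,T:21/4):5/4,O:7/2):1/4,W:1/4)

1. join H+K (d=17, Q=-77) ⇒ HK; edges |H|=59/6, |K|=43/6
  updated: d(HK,O)=7, d(HK,T)=17/2, d(HK,W)=6
2. join HK+T (d=17/2, Q=-30) ⇒ HKT; edges |HK|=13/4, |T|=21/4
  updated: d(HKT,O)=19/4, d(HKT,W)=7/4
3. join HKT+O (d=19/4, Q=-21/2) ⇒ HKOT; edges |HKT|=5/4, |O|=7/2
  updated: d(HKOT,W)=1/2
4. join HKOT+W (d=1/2) ⇒ HKOTW; edges |HKOT|=1/4, |W|=1/4
final tree: ((((H:59/6,K:43/6):13/4,T:21/4):5/4,O:7/2):1/4,W:1/4)
total length: 123/4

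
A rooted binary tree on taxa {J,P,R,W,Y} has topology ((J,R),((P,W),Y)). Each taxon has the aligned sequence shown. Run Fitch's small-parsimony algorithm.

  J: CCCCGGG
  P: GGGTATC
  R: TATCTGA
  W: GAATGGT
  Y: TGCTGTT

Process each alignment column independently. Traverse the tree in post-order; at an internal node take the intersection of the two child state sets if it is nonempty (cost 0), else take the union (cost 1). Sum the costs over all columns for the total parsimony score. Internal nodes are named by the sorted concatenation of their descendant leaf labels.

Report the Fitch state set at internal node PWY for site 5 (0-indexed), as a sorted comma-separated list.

site 0, node JR: J={C} ∪ R={T} → {C,T} (+1)
site 0, node PW: P={G} ∩ W={G} → {G} (+0)
site 0, node PWY: PW={G} ∪ Y={T} → {G,T} (+1)
site 0, node JPRWY: JR={C,T} ∩ PWY={G,T} → {T} (+0)
site 1, node JR: J={C} ∪ R={A} → {A,C} (+1)
site 1, node PW: P={G} ∪ W={A} → {A,G} (+1)
site 1, node PWY: PW={A,G} ∩ Y={G} → {G} (+0)
site 1, node JPRWY: JR={A,C} ∪ PWY={G} → {A,C,G} (+1)
site 2, node JR: J={C} ∪ R={T} → {C,T} (+1)
site 2, node PW: P={G} ∪ W={A} → {A,G} (+1)
site 2, node PWY: PW={A,G} ∪ Y={C} → {A,C,G} (+1)
site 2, node JPRWY: JR={C,T} ∩ PWY={A,C,G} → {C} (+0)
site 3, node JR: J={C} ∩ R={C} → {C} (+0)
site 3, node PW: P={T} ∩ W={T} → {T} (+0)
site 3, node PWY: PW={T} ∩ Y={T} → {T} (+0)
site 3, node JPRWY: JR={C} ∪ PWY={T} → {C,T} (+1)
site 4, node JR: J={G} ∪ R={T} → {G,T} (+1)
site 4, node PW: P={A} ∪ W={G} → {A,G} (+1)
site 4, node PWY: PW={A,G} ∩ Y={G} → {G} (+0)
site 4, node JPRWY: JR={G,T} ∩ PWY={G} → {G} (+0)
site 5, node JR: J={G} ∩ R={G} → {G} (+0)
site 5, node PW: P={T} ∪ W={G} → {G,T} (+1)
site 5, node PWY: PW={G,T} ∩ Y={T} → {T} (+0)
site 5, node JPRWY: JR={G} ∪ PWY={T} → {G,T} (+1)
site 6, node JR: J={G} ∪ R={A} → {A,G} (+1)
site 6, node PW: P={C} ∪ W={T} → {C,T} (+1)
site 6, node PWY: PW={C,T} ∩ Y={T} → {T} (+0)
site 6, node JPRWY: JR={A,G} ∪ PWY={T} → {A,G,T} (+1)
per-site changes: [2, 3, 3, 1, 2, 2, 3]; total = 16

T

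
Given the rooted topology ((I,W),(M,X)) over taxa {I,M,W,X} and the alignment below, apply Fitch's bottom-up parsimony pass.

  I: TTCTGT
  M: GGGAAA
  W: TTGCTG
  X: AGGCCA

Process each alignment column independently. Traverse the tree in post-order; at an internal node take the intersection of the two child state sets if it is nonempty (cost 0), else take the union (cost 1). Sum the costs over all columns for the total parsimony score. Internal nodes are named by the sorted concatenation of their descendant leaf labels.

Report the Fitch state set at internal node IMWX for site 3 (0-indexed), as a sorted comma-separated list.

IW@0: {T} ∩ {T} = {T} (intersection, +0)
MX@0: {G} ∪ {A} = {A,G} (union, +1)
IMWX@0: {T} ∪ {A,G} = {A,G,T} (union, +1)
IW@1: {T} ∩ {T} = {T} (intersection, +0)
MX@1: {G} ∩ {G} = {G} (intersection, +0)
IMWX@1: {T} ∪ {G} = {G,T} (union, +1)
IW@2: {C} ∪ {G} = {C,G} (union, +1)
MX@2: {G} ∩ {G} = {G} (intersection, +0)
IMWX@2: {C,G} ∩ {G} = {G} (intersection, +0)
IW@3: {T} ∪ {C} = {C,T} (union, +1)
MX@3: {A} ∪ {C} = {A,C} (union, +1)
IMWX@3: {C,T} ∩ {A,C} = {C} (intersection, +0)
IW@4: {G} ∪ {T} = {G,T} (union, +1)
MX@4: {A} ∪ {C} = {A,C} (union, +1)
IMWX@4: {G,T} ∪ {A,C} = {A,C,G,T} (union, +1)
IW@5: {T} ∪ {G} = {G,T} (union, +1)
MX@5: {A} ∩ {A} = {A} (intersection, +0)
IMWX@5: {G,T} ∪ {A} = {A,G,T} (union, +1)
per-site changes: [2, 1, 1, 2, 3, 2]; total = 11

C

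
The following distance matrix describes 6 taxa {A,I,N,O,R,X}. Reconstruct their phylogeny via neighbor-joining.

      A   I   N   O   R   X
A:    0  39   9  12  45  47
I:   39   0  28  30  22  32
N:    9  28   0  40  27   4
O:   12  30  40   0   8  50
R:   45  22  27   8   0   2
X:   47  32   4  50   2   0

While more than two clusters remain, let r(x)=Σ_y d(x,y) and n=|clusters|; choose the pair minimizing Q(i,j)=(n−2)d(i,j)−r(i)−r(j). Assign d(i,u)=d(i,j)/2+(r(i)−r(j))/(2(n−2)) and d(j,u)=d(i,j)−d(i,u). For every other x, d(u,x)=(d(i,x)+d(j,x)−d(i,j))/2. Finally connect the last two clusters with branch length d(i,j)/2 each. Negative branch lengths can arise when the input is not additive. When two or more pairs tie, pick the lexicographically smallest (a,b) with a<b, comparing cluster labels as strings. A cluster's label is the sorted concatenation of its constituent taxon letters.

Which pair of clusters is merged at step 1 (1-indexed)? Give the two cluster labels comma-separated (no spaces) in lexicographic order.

A,O

step 1: merge (A,O) at d=12, Q=-244; branch lengths A→15/2, O→9/2; new cluster AO
  updated: d(AO,I)=57/2, d(AO,N)=37/2, d(AO,R)=41/2, d(AO,X)=85/2
step 2: merge (N,X) at d=4, Q=-146; branch lengths N→3/2, X→5/2; new cluster NX
  updated: d(AO,NX)=57/2, d(I,NX)=28, d(NX,R)=25/2
step 3: merge (AO,I) at d=57/2, Q=-99; branch lengths AO→14, I→29/2; new cluster AIO
  updated: d(AIO,NX)=14, d(AIO,R)=7
step 4: merge (AIO,NX) at d=14, Q=-67/2; branch lengths AIO→17/4, NX→39/4; new cluster AINOX
  updated: d(AINOX,R)=11/4
step 5: merge (AINOX,R) at d=11/4; branch lengths AINOX→11/8, R→11/8; new cluster AINORX
final tree: ((((A:15/2,O:9/2):14,I:29/2):17/4,(N:3/2,X:5/2):39/4):11/8,R:11/8)
total length: 245/4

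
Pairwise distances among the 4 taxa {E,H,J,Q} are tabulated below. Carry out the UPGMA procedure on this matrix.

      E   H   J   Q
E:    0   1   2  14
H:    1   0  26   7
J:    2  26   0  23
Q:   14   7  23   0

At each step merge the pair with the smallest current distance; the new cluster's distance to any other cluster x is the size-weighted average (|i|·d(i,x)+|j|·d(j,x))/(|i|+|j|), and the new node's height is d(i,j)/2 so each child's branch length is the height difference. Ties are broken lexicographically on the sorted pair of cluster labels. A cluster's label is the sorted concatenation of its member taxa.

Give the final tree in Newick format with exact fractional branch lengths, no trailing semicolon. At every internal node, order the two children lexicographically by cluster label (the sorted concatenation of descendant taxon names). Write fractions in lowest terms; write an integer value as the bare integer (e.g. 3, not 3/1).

(((E:1/2,H:1/2):19/4,Q:21/4):13/4,J:17/2)

iteration 1: select E,H (d=1); attach at lengths (1/2, 1/2); label the merged cluster EH
  updated: d(EH,J)=14, d(EH,Q)=21/2
iteration 2: select EH,Q (d=21/2); attach at lengths (19/4, 21/4); label the merged cluster EHQ
  updated: d(EHQ,J)=17
iteration 3: select EHQ,J (d=17); attach at lengths (13/4, 17/2); label the merged cluster EHJQ
final tree: (((E:1/2,H:1/2):19/4,Q:21/4):13/4,J:17/2)
total length: 91/4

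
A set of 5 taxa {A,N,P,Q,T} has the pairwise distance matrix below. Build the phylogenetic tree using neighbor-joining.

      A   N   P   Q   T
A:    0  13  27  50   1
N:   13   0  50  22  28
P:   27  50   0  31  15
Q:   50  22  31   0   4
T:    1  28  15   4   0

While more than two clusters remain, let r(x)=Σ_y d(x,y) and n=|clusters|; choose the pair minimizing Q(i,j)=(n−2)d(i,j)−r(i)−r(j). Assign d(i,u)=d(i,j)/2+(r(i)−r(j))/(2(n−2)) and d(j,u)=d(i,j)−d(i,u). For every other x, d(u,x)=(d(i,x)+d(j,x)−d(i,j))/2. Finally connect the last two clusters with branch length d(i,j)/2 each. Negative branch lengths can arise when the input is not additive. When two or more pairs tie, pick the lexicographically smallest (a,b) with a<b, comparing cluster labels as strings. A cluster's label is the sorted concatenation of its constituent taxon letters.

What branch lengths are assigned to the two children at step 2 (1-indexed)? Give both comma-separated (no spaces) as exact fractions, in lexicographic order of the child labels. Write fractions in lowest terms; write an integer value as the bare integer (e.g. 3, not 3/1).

1. join A+N (d=13, Q=-165) ⇒ AN; edges |A|=17/6, |N|=61/6
  updated: d(AN,P)=32, d(AN,Q)=59/2, d(AN,T)=8
2. join AN+P (d=32, Q=-167/2) ⇒ ANP; edges |AN|=111/8, |P|=145/8
  updated: d(ANP,Q)=57/4, d(ANP,T)=-9/2
3. join ANP+Q (d=57/4, Q=-55/4) ⇒ ANPQ; edges |ANP|=23/8, |Q|=91/8
  updated: d(ANPQ,T)=-59/8
4. join ANPQ+T (d=-59/8) ⇒ ANPQT; edges |ANPQ|=-59/16, |T|=-59/16
final tree: ((((A:17/6,N:61/6):111/8,P:145/8):23/8,Q:91/8):-59/16,T:-59/16)
total length: 415/8

111/8,145/8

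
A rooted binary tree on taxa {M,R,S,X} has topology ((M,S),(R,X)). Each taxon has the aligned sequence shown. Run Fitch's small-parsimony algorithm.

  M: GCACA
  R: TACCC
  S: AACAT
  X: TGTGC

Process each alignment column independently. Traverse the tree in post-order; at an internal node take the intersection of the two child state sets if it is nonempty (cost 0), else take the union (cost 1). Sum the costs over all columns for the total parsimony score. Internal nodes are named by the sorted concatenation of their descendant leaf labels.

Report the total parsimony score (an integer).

10

MS@0: {G} ∪ {A} = {A,G} (union, +1)
RX@0: {T} ∩ {T} = {T} (intersection, +0)
MRSX@0: {A,G} ∪ {T} = {A,G,T} (union, +1)
MS@1: {C} ∪ {A} = {A,C} (union, +1)
RX@1: {A} ∪ {G} = {A,G} (union, +1)
MRSX@1: {A,C} ∩ {A,G} = {A} (intersection, +0)
MS@2: {A} ∪ {C} = {A,C} (union, +1)
RX@2: {C} ∪ {T} = {C,T} (union, +1)
MRSX@2: {A,C} ∩ {C,T} = {C} (intersection, +0)
MS@3: {C} ∪ {A} = {A,C} (union, +1)
RX@3: {C} ∪ {G} = {C,G} (union, +1)
MRSX@3: {A,C} ∩ {C,G} = {C} (intersection, +0)
MS@4: {A} ∪ {T} = {A,T} (union, +1)
RX@4: {C} ∩ {C} = {C} (intersection, +0)
MRSX@4: {A,T} ∪ {C} = {A,C,T} (union, +1)
per-site changes: [2, 2, 2, 2, 2]; total = 10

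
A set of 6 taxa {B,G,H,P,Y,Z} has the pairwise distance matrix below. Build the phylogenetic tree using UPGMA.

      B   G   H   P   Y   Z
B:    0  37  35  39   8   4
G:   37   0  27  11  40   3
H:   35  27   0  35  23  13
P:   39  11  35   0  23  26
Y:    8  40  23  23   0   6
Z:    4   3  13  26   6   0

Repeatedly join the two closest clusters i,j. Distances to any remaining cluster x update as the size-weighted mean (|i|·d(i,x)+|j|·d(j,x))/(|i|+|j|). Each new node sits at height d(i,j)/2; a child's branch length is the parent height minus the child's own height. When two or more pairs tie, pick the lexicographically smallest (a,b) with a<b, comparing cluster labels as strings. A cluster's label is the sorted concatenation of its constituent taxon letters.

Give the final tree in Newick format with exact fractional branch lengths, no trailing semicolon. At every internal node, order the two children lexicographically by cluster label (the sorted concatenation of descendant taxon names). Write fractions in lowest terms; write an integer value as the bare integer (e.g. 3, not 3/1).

(((B:4,Y:4):101/12,((G:3/2,Z:3/2):31/4,P:37/4):19/6):53/60,H:133/10)

1. join G+Z (d=3) ⇒ GZ; edges |G|=3/2, |Z|=3/2
  updated: d(B,GZ)=41/2, d(GZ,H)=20, d(GZ,P)=37/2, d(GZ,Y)=23
2. join B+Y (d=8) ⇒ BY; edges |B|=4, |Y|=4
  updated: d(BY,GZ)=87/4, d(BY,H)=29, d(BY,P)=31
3. join GZ+P (d=37/2) ⇒ GPZ; edges |GZ|=31/4, |P|=37/4
  updated: d(BY,GPZ)=149/6, d(GPZ,H)=25
4. join BY+GPZ (d=149/6) ⇒ BGPYZ; edges |BY|=101/12, |GPZ|=19/6
  updated: d(BGPYZ,H)=133/5
5. join BGPYZ+H (d=133/5) ⇒ BGHPYZ; edges |BGPYZ|=53/60, |H|=133/10
final tree: (((B:4,Y:4):101/12,((G:3/2,Z:3/2):31/4,P:37/4):19/6):53/60,H:133/10)
total length: 1613/30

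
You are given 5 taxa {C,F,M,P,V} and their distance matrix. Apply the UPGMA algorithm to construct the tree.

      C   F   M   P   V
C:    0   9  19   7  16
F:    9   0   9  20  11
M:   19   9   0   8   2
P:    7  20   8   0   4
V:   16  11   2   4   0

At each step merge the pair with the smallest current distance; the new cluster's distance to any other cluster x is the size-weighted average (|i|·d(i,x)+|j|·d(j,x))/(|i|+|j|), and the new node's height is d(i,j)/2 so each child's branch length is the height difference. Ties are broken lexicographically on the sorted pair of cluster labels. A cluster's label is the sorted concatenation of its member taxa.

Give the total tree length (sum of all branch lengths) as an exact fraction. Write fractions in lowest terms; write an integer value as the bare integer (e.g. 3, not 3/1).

133/6

iteration 1: select M,V (d=2); attach at lengths (1, 1); label the merged cluster MV
  updated: d(C,MV)=35/2, d(F,MV)=10, d(MV,P)=6
iteration 2: select MV,P (d=6); attach at lengths (2, 3); label the merged cluster MPV
  updated: d(C,MPV)=14, d(F,MPV)=40/3
iteration 3: select C,F (d=9); attach at lengths (9/2, 9/2); label the merged cluster CF
  updated: d(CF,MPV)=41/3
iteration 4: select CF,MPV (d=41/3); attach at lengths (7/3, 23/6); label the merged cluster CFMPV
final tree: ((C:9/2,F:9/2):7/3,((M:1,V:1):2,P:3):23/6)
total length: 133/6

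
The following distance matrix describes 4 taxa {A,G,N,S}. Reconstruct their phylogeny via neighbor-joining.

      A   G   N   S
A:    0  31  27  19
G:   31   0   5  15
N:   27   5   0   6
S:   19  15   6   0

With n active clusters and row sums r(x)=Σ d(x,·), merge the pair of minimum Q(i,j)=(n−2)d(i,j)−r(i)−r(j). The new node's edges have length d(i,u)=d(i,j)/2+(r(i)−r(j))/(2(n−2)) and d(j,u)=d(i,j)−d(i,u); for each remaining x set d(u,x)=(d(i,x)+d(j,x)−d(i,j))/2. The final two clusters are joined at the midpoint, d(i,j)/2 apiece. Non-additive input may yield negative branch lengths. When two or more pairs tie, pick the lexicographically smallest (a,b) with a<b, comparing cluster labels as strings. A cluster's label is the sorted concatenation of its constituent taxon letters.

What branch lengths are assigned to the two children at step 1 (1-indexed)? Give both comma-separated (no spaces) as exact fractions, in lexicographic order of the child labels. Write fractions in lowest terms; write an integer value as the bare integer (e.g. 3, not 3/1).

step 1: merge (A,S) at d=19, Q=-79; branch lengths A→75/4, S→1/4; new cluster AS
  updated: d(AS,G)=27/2, d(AS,N)=7
step 2: merge (AS,G) at d=27/2, Q=-51/2; branch lengths AS→31/4, G→23/4; new cluster AGS
  updated: d(AGS,N)=-3/4
step 3: merge (AGS,N) at d=-3/4; branch lengths AGS→-3/8, N→-3/8; new cluster AGNS
final tree: (((A:75/4,S:1/4):31/4,G:23/4):-3/8,N:-3/8)
total length: 127/4

75/4,1/4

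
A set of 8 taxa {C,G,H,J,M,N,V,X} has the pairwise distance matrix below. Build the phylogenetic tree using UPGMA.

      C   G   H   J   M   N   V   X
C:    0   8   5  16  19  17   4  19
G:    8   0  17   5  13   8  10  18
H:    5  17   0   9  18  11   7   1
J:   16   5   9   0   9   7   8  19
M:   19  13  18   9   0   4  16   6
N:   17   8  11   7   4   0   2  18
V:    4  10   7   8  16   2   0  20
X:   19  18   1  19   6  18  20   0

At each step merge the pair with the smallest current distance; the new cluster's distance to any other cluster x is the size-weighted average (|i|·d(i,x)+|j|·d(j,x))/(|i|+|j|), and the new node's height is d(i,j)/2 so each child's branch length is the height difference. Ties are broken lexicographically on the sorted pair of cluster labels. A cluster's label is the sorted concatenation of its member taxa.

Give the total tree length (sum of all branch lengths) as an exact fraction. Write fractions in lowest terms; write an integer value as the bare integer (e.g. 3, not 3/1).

1. join H+X (d=1) ⇒ HX; edges |H|=1/2, |X|=1/2
  updated: d(C,HX)=12, d(G,HX)=35/2, d(HX,J)=14, d(HX,M)=12, d(HX,N)=29/2, d(HX,V)=27/2
2. join N+V (d=2) ⇒ NV; edges |N|=1, |V|=1
  updated: d(C,NV)=21/2, d(G,NV)=9, d(HX,NV)=14, d(J,NV)=15/2, d(M,NV)=10
3. join G+J (d=5) ⇒ GJ; edges |G|=5/2, |J|=5/2
  updated: d(C,GJ)=12, d(GJ,HX)=63/4, d(GJ,M)=11, d(GJ,NV)=33/4
4. join GJ+NV (d=33/4) ⇒ GJNV; edges |GJ|=13/8, |NV|=25/8
  updated: d(C,GJNV)=45/4, d(GJNV,HX)=119/8, d(GJNV,M)=21/2
5. join GJNV+M (d=21/2) ⇒ GJMNV; edges |GJNV|=9/8, |M|=21/4
  updated: d(C,GJMNV)=64/5, d(GJMNV,HX)=143/10
6. join C+HX (d=12) ⇒ CHX; edges |C|=6, |HX|=11/2
  updated: d(CHX,GJMNV)=69/5
7. join CHX+GJMNV (d=69/5) ⇒ CGHJMNVX; edges |CHX|=9/10, |GJMNV|=33/20
final tree: ((C:6,(H:1/2,X:1/2):11/2):9/10,(((G:5/2,J:5/2):13/8,(N:1,V:1):25/8):9/8,M:21/4):33/20)
total length: 1327/40

1327/40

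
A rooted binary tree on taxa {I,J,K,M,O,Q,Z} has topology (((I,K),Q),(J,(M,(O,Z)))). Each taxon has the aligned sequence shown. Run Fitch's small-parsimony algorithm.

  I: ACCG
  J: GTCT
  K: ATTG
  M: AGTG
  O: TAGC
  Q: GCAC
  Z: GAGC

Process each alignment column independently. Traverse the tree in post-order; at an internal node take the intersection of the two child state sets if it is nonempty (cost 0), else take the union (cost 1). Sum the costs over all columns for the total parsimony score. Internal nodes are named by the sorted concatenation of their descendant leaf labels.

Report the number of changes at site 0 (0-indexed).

IK@0: {A} ∩ {A} = {A} (intersection, +0)
IKQ@0: {A} ∪ {G} = {A,G} (union, +1)
OZ@0: {T} ∪ {G} = {G,T} (union, +1)
MOZ@0: {A} ∪ {G,T} = {A,G,T} (union, +1)
JMOZ@0: {G} ∩ {A,G,T} = {G} (intersection, +0)
IJKMOQZ@0: {A,G} ∩ {G} = {G} (intersection, +0)
IK@1: {C} ∪ {T} = {C,T} (union, +1)
IKQ@1: {C,T} ∩ {C} = {C} (intersection, +0)
OZ@1: {A} ∩ {A} = {A} (intersection, +0)
MOZ@1: {G} ∪ {A} = {A,G} (union, +1)
JMOZ@1: {T} ∪ {A,G} = {A,G,T} (union, +1)
IJKMOQZ@1: {C} ∪ {A,G,T} = {A,C,G,T} (union, +1)
IK@2: {C} ∪ {T} = {C,T} (union, +1)
IKQ@2: {C,T} ∪ {A} = {A,C,T} (union, +1)
OZ@2: {G} ∩ {G} = {G} (intersection, +0)
MOZ@2: {T} ∪ {G} = {G,T} (union, +1)
JMOZ@2: {C} ∪ {G,T} = {C,G,T} (union, +1)
IJKMOQZ@2: {A,C,T} ∩ {C,G,T} = {C,T} (intersection, +0)
IK@3: {G} ∩ {G} = {G} (intersection, +0)
IKQ@3: {G} ∪ {C} = {C,G} (union, +1)
OZ@3: {C} ∩ {C} = {C} (intersection, +0)
MOZ@3: {G} ∪ {C} = {C,G} (union, +1)
JMOZ@3: {T} ∪ {C,G} = {C,G,T} (union, +1)
IJKMOQZ@3: {C,G} ∩ {C,G,T} = {C,G} (intersection, +0)
per-site changes: [3, 4, 4, 3]; total = 14

3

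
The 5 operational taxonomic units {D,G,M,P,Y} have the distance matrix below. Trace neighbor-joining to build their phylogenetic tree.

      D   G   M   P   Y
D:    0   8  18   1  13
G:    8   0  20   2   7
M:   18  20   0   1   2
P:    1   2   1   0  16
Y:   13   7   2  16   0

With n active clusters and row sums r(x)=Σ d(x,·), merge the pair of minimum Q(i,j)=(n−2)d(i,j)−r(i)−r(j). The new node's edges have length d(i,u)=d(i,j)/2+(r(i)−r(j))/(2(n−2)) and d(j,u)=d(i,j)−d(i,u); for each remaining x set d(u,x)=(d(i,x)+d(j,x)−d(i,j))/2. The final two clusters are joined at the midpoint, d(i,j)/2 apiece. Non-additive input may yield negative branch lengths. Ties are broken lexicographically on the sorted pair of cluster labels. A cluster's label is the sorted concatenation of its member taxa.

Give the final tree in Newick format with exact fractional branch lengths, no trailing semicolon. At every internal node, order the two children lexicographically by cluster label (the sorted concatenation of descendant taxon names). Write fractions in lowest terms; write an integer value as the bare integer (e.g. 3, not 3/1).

iteration 1: select M,Y (d=2, Q=-73); attach at lengths (3/2, 1/2); label the merged cluster MY
  updated: d(D,MY)=29/2, d(G,MY)=25/2, d(MY,P)=15/2
iteration 2: select D,P (d=1, Q=-32); attach at lengths (15/4, -11/4); label the merged cluster DP
  updated: d(DP,G)=9/2, d(DP,MY)=21/2
iteration 3: select DP,G (d=9/2, Q=-55/2); attach at lengths (5/4, 13/4); label the merged cluster DGP
  updated: d(DGP,MY)=37/4
iteration 4: select DGP,MY (d=37/4); attach at lengths (37/8, 37/8); label the merged cluster DGMPY
final tree: (((D:15/4,P:-11/4):5/4,G:13/4):37/8,(M:3/2,Y:1/2):37/8)
total length: 67/4

(((D:15/4,P:-11/4):5/4,G:13/4):37/8,(M:3/2,Y:1/2):37/8)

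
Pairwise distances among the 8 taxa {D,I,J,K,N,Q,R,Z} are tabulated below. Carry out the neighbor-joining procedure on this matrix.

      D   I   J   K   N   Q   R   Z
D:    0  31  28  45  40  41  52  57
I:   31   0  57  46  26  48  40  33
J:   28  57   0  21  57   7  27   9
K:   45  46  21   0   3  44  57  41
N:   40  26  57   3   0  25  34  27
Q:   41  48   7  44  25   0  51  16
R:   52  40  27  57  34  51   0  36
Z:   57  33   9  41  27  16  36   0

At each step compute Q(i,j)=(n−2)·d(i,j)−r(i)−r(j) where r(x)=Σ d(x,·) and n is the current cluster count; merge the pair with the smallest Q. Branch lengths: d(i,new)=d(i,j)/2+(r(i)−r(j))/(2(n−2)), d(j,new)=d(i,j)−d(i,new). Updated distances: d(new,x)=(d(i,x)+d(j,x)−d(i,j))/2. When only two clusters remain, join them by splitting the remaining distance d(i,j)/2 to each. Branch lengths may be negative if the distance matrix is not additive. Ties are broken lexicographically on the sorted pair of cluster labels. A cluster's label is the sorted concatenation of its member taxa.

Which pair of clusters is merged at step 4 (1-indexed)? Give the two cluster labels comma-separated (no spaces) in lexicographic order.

DIKN,R

step 1: merge (K,N) at d=3, Q=-451; branch lengths K→21/4, N→-9/4; new cluster KN
  updated: d(D,KN)=41, d(I,KN)=69/2, d(J,KN)=75/2, d(KN,Q)=33, d(KN,R)=44, d(KN,Z)=65/2
step 2: merge (D,I) at d=31, Q=-677/2; branch lengths D→323/20, I→297/20; new cluster DI
  updated: d(DI,J)=27, d(DI,KN)=89/4, d(DI,Q)=29, d(DI,R)=61/2, d(DI,Z)=59/2
step 3: merge (DI,KN) at d=89/4, Q=-437/2; branch lengths DI→29/4, KN→15; new cluster DIKN
  updated: d(DIKN,J)=169/8, d(DIKN,Q)=159/8, d(DIKN,R)=209/8, d(DIKN,Z)=159/8
step 4: merge (DIKN,R) at d=209/8, Q=-595/4; branch lengths DIKN→101/24, R→263/12; new cluster DIKNR
  updated: d(DIKNR,J)=11, d(DIKNR,Q)=179/8, d(DIKNR,Z)=119/8
step 5: merge (DIKNR,Z) at d=119/8, Q=-467/8; branch lengths DIKNR→305/32, Z→171/32; new cluster DIKNRZ
  updated: d(DIKNRZ,J)=41/16, d(DIKNRZ,Q)=47/4
step 6: merge (DIKNRZ,J) at d=41/16, Q=-341/16; branch lengths DIKNRZ→117/32, J→-35/32; new cluster DIJKNRZ
  updated: d(DIJKNRZ,Q)=259/32
step 7: merge (DIJKNRZ,Q) at d=259/32; branch lengths DIJKNRZ→259/64, Q→259/64; new cluster DIJKNQRZ
final tree: ((((((D:323/20,I:297/20):29/4,(K:21/4,N:-9/4):15):101/24,R:263/12):305/32,Z:171/32):117/32,J:-35/32):259/64,Q:259/64)
total length: 3453/32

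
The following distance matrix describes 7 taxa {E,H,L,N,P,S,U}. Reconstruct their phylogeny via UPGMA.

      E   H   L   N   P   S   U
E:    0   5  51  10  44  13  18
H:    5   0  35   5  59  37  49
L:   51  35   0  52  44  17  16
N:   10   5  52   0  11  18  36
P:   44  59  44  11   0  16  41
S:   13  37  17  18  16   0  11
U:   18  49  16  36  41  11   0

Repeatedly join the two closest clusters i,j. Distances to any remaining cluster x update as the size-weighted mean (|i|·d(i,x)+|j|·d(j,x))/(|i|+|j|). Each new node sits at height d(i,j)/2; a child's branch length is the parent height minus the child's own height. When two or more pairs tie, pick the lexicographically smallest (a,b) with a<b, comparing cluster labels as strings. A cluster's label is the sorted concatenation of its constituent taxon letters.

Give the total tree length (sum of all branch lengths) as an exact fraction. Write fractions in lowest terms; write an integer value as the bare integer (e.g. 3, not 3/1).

step 1: merge (E,H) at d=5; branch lengths E→5/2, H→5/2; new cluster EH
  updated: d(EH,L)=43, d(EH,N)=15/2, d(EH,P)=103/2, d(EH,S)=25, d(EH,U)=67/2
step 2: merge (EH,N) at d=15/2; branch lengths EH→5/4, N→15/4; new cluster EHN
  updated: d(EHN,L)=46, d(EHN,P)=38, d(EHN,S)=68/3, d(EHN,U)=103/3
step 3: merge (S,U) at d=11; branch lengths S→11/2, U→11/2; new cluster SU
  updated: d(EHN,SU)=57/2, d(L,SU)=33/2, d(P,SU)=57/2
step 4: merge (L,SU) at d=33/2; branch lengths L→33/4, SU→11/4; new cluster LSU
  updated: d(EHN,LSU)=103/3, d(LSU,P)=101/3
step 5: merge (LSU,P) at d=101/3; branch lengths LSU→103/12, P→101/6; new cluster LPSU
  updated: d(EHN,LPSU)=141/4
step 6: merge (EHN,LPSU) at d=141/4; branch lengths EHN→111/8, LPSU→19/24; new cluster EHLNPSU
final tree: (((E:5/2,H:5/2):5/4,N:15/4):111/8,((L:33/4,(S:11/2,U:11/2):11/4):103/12,P:101/6):19/24)
total length: 865/12

865/12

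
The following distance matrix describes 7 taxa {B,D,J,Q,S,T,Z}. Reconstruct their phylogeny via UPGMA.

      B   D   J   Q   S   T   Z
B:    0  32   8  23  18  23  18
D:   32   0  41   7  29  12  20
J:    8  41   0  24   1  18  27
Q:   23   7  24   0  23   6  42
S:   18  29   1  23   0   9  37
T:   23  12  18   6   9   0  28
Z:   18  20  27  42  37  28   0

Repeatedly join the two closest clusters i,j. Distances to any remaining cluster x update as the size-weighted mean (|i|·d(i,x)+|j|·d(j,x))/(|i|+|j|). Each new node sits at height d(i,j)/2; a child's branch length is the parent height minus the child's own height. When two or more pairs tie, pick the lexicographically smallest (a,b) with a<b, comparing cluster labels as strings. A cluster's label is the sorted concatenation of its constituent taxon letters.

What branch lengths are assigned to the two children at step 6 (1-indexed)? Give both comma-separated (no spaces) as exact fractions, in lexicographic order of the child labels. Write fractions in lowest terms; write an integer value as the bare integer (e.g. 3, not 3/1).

2,43/3

step 1: merge (J,S) at d=1; branch lengths J→1/2, S→1/2; new cluster JS
  updated: d(B,JS)=13, d(D,JS)=35, d(JS,Q)=47/2, d(JS,T)=27/2, d(JS,Z)=32
step 2: merge (Q,T) at d=6; branch lengths Q→3, T→3; new cluster QT
  updated: d(B,QT)=23, d(D,QT)=19/2, d(JS,QT)=37/2, d(QT,Z)=35
step 3: merge (D,QT) at d=19/2; branch lengths D→19/4, QT→7/4; new cluster DQT
  updated: d(B,DQT)=26, d(DQT,JS)=24, d(DQT,Z)=30
step 4: merge (B,JS) at d=13; branch lengths B→13/2, JS→6; new cluster BJS
  updated: d(BJS,DQT)=74/3, d(BJS,Z)=82/3
step 5: merge (BJS,DQT) at d=74/3; branch lengths BJS→35/6, DQT→91/12; new cluster BDJQST
  updated: d(BDJQST,Z)=86/3
step 6: merge (BDJQST,Z) at d=86/3; branch lengths BDJQST→2, Z→43/3; new cluster BDJQSTZ
final tree: (((B:13/2,(J:1/2,S:1/2):6):35/6,(D:19/4,(Q:3,T:3):7/4):91/12):2,Z:43/3)
total length: 223/4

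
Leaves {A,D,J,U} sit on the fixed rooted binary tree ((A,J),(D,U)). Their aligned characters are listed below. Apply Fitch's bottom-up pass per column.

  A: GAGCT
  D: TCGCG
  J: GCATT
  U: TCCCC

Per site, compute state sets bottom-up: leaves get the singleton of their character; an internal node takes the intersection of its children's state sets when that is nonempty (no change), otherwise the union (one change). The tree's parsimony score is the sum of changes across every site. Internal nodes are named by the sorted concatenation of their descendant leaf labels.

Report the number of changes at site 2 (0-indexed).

2

AJ@0: {G} ∩ {G} = {G} (intersection, +0)
DU@0: {T} ∩ {T} = {T} (intersection, +0)
ADJU@0: {G} ∪ {T} = {G,T} (union, +1)
AJ@1: {A} ∪ {C} = {A,C} (union, +1)
DU@1: {C} ∩ {C} = {C} (intersection, +0)
ADJU@1: {A,C} ∩ {C} = {C} (intersection, +0)
AJ@2: {G} ∪ {A} = {A,G} (union, +1)
DU@2: {G} ∪ {C} = {C,G} (union, +1)
ADJU@2: {A,G} ∩ {C,G} = {G} (intersection, +0)
AJ@3: {C} ∪ {T} = {C,T} (union, +1)
DU@3: {C} ∩ {C} = {C} (intersection, +0)
ADJU@3: {C,T} ∩ {C} = {C} (intersection, +0)
AJ@4: {T} ∩ {T} = {T} (intersection, +0)
DU@4: {G} ∪ {C} = {C,G} (union, +1)
ADJU@4: {T} ∪ {C,G} = {C,G,T} (union, +1)
per-site changes: [1, 1, 2, 1, 2]; total = 7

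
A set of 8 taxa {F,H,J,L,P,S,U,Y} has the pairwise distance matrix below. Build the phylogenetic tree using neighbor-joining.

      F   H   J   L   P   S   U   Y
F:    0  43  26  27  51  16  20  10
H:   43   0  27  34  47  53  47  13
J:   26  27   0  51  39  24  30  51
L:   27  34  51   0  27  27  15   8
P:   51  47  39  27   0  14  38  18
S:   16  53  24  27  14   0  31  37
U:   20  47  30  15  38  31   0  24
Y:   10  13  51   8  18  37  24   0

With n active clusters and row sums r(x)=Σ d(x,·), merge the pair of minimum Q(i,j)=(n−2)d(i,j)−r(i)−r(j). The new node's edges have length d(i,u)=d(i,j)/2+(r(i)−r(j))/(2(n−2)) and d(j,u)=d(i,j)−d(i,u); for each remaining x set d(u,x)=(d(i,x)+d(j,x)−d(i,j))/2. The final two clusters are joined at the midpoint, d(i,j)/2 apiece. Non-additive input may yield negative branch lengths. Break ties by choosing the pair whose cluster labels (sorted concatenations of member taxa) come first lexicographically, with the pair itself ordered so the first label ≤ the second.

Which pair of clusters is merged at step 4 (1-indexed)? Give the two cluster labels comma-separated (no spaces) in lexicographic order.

1. join P+S (d=14, Q=-352) ⇒ PS; edges |P|=29/3, |S|=13/3
  updated: d(F,PS)=53/2, d(H,PS)=43, d(J,PS)=49/2, d(L,PS)=20, d(PS,U)=55/2, d(PS,Y)=41/2
2. join H+J (d=27, Q=-563/2) ⇒ HJ; edges |H|=53/4, |J|=55/4
  updated: d(F,HJ)=21, d(HJ,L)=29, d(HJ,PS)=81/4, d(HJ,U)=25, d(HJ,Y)=37/2
3. join L+U (d=15, Q=-301/2) ⇒ LU; edges |L|=95/16, |U|=145/16
  updated: d(F,LU)=16, d(HJ,LU)=39/2, d(LU,PS)=65/4, d(LU,Y)=17/2
4. join HJ+PS (d=81/4, Q=-102) ⇒ HJPS; edges |HJ|=113/12, |PS|=65/6
  updated: d(F,HJPS)=109/8, d(HJPS,LU)=31/4, d(HJPS,Y)=75/8
5. join F+Y (d=10, Q=-95/2) ⇒ FY; edges |F|=127/16, |Y|=33/16
  updated: d(FY,HJPS)=13/2, d(FY,LU)=29/4
6. join FY+HJPS (d=13/2, Q=-43/2) ⇒ FHJPSY; edges |FY|=3, |HJPS|=7/2
  updated: d(FHJPSY,LU)=17/4
7. join FHJPSY+LU (d=17/4) ⇒ FHJLPSUY; edges |FHJPSY|=17/8, |LU|=17/8
final tree: (((F:127/16,Y:33/16):3,((H:53/4,J:55/4):113/12,(P:29/3,S:13/3):65/6):7/2):17/8,(L:95/16,U:145/16):17/8)
total length: 97

HJ,PS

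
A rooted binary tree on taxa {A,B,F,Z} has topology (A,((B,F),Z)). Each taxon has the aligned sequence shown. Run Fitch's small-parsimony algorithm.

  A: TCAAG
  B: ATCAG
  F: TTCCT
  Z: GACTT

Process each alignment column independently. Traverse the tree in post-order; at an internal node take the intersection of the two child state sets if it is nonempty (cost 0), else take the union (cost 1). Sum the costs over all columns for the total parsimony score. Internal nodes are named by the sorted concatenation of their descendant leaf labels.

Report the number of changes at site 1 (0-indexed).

site 0, node BF: B={A} ∪ F={T} → {A,T} (+1)
site 0, node BFZ: BF={A,T} ∪ Z={G} → {A,G,T} (+1)
site 0, node ABFZ: A={T} ∩ BFZ={A,G,T} → {T} (+0)
site 1, node BF: B={T} ∩ F={T} → {T} (+0)
site 1, node BFZ: BF={T} ∪ Z={A} → {A,T} (+1)
site 1, node ABFZ: A={C} ∪ BFZ={A,T} → {A,C,T} (+1)
site 2, node BF: B={C} ∩ F={C} → {C} (+0)
site 2, node BFZ: BF={C} ∩ Z={C} → {C} (+0)
site 2, node ABFZ: A={A} ∪ BFZ={C} → {A,C} (+1)
site 3, node BF: B={A} ∪ F={C} → {A,C} (+1)
site 3, node BFZ: BF={A,C} ∪ Z={T} → {A,C,T} (+1)
site 3, node ABFZ: A={A} ∩ BFZ={A,C,T} → {A} (+0)
site 4, node BF: B={G} ∪ F={T} → {G,T} (+1)
site 4, node BFZ: BF={G,T} ∩ Z={T} → {T} (+0)
site 4, node ABFZ: A={G} ∪ BFZ={T} → {G,T} (+1)
per-site changes: [2, 2, 1, 2, 2]; total = 9

2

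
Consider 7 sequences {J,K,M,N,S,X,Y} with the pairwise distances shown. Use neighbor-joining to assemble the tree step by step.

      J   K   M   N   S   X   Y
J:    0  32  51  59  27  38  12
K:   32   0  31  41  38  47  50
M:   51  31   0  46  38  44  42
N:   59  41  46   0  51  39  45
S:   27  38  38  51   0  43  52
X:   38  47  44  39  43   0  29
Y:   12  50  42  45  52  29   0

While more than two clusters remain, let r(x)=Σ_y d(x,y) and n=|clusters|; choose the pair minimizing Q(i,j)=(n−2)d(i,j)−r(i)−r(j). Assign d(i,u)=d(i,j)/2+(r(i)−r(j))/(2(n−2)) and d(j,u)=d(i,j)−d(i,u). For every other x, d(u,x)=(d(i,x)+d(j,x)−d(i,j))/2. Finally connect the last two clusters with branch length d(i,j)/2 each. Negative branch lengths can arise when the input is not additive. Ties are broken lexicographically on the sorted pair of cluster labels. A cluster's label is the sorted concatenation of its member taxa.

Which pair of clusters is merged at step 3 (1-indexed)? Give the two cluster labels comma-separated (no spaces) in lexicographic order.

iteration 1: select J,Y (d=12, Q=-389); attach at lengths (49/10, 71/10); label the merged cluster JY
  updated: d(JY,K)=35, d(JY,M)=81/2, d(JY,N)=46, d(JY,S)=67/2, d(JY,X)=55/2
iteration 2: select JY,X (d=55/2, Q=-273); attach at lengths (23/2, 16); label the merged cluster JXY
  updated: d(JXY,K)=109/4, d(JXY,M)=57/2, d(JXY,N)=115/4, d(JXY,S)=49/2
iteration 3: select JXY,N (d=115/4, Q=-379/2); attach at lengths (19/4, 24); label the merged cluster JNXY
  updated: d(JNXY,K)=79/4, d(JNXY,M)=183/8, d(JNXY,S)=187/8
iteration 4: select JNXY,S (d=187/8, Q=-949/8); attach at lengths (107/32, 641/32); label the merged cluster JNSXY
  updated: d(JNSXY,K)=275/16, d(JNSXY,M)=75/4
iteration 5: select JNSXY,K (d=275/16, Q=-1071/16); attach at lengths (79/32, 471/32); label the merged cluster JKNSXY
  updated: d(JKNSXY,M)=521/32
iteration 6: select JKNSXY,M (d=521/32); attach at lengths (521/64, 521/64); label the merged cluster JKMNSXY
final tree: ((((((J:49/10,Y:71/10):23/2,X:16):19/4,N:24):107/32,S:641/32):79/32,K:471/32):521/64,M:521/64)
total length: 4003/32

JXY,N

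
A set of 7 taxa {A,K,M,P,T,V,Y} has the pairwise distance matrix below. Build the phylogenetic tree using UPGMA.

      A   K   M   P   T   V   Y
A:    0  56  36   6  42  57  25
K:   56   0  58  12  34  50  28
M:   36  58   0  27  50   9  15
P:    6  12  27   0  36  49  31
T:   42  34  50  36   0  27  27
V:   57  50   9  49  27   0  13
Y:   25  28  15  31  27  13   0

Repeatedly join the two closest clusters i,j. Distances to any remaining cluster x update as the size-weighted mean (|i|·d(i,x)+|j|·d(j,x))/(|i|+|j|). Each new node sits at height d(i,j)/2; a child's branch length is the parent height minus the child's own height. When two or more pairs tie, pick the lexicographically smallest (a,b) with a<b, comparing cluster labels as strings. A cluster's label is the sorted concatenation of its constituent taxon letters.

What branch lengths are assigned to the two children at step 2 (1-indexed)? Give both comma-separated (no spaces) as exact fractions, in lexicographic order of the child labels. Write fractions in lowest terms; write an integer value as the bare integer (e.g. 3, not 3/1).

1. join A+P (d=6) ⇒ AP; edges |A|=3, |P|=3
  updated: d(AP,K)=34, d(AP,M)=63/2, d(AP,T)=39, d(AP,V)=53, d(AP,Y)=28
2. join M+V (d=9) ⇒ MV; edges |M|=9/2, |V|=9/2
  updated: d(AP,MV)=169/4, d(K,MV)=54, d(MV,T)=77/2, d(MV,Y)=14
3. join MV+Y (d=14) ⇒ MVY; edges |MV|=5/2, |Y|=7
  updated: d(AP,MVY)=75/2, d(K,MVY)=136/3, d(MVY,T)=104/3
4. join AP+K (d=34) ⇒ AKP; edges |AP|=14, |K|=17
  updated: d(AKP,MVY)=361/9, d(AKP,T)=112/3
5. join MVY+T (d=104/3) ⇒ MTVY; edges |MVY|=31/3, |T|=52/3
  updated: d(AKP,MTVY)=473/12
6. join AKP+MTVY (d=473/12) ⇒ AKMPTVY; edges |AKP|=65/24, |MTVY|=19/8
final tree: (((A:3,P:3):14,K:17):65/24,(((M:9/2,V:9/2):5/2,Y:7):31/3,T:52/3):19/8)
total length: 353/4

9/2,9/2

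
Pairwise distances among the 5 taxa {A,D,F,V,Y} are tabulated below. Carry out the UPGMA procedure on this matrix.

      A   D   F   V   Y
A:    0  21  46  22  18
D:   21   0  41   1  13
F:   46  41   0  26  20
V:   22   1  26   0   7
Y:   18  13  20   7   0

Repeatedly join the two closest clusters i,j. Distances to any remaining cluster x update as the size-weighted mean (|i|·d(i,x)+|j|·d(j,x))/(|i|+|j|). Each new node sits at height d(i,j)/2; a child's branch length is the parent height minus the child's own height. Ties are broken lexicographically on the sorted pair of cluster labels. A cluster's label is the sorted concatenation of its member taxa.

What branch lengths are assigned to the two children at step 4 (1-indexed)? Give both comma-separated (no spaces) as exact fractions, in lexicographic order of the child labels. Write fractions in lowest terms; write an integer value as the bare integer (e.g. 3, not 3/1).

step 1: merge (D,V) at d=1; branch lengths D→1/2, V→1/2; new cluster DV
  updated: d(A,DV)=43/2, d(DV,F)=67/2, d(DV,Y)=10
step 2: merge (DV,Y) at d=10; branch lengths DV→9/2, Y→5; new cluster DVY
  updated: d(A,DVY)=61/3, d(DVY,F)=29
step 3: merge (A,DVY) at d=61/3; branch lengths A→61/6, DVY→31/6; new cluster ADVY
  updated: d(ADVY,F)=133/4
step 4: merge (ADVY,F) at d=133/4; branch lengths ADVY→155/24, F→133/8; new cluster ADFVY
final tree: ((A:61/6,((D:1/2,V:1/2):9/2,Y:5):31/6):155/24,F:133/8)
total length: 587/12

155/24,133/8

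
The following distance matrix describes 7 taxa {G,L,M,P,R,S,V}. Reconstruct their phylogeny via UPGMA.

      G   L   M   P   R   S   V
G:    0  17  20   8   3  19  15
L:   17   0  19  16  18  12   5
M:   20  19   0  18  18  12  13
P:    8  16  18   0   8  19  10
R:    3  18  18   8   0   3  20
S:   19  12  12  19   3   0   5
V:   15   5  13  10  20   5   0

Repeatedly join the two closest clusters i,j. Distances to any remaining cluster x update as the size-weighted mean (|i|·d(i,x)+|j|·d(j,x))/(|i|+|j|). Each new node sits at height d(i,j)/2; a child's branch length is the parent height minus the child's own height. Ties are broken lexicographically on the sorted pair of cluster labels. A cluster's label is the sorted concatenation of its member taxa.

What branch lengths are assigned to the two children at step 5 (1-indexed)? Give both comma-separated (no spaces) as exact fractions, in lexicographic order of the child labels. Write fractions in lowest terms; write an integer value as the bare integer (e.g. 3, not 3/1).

iteration 1: select G,R (d=3); attach at lengths (3/2, 3/2); label the merged cluster GR
  updated: d(GR,L)=35/2, d(GR,M)=19, d(GR,P)=8, d(GR,S)=11, d(GR,V)=35/2
iteration 2: select L,V (d=5); attach at lengths (5/2, 5/2); label the merged cluster LV
  updated: d(GR,LV)=35/2, d(LV,M)=16, d(LV,P)=13, d(LV,S)=17/2
iteration 3: select GR,P (d=8); attach at lengths (5/2, 4); label the merged cluster GPR
  updated: d(GPR,LV)=16, d(GPR,M)=56/3, d(GPR,S)=41/3
iteration 4: select LV,S (d=17/2); attach at lengths (7/4, 17/4); label the merged cluster LSV
  updated: d(GPR,LSV)=137/9, d(LSV,M)=44/3
iteration 5: select LSV,M (d=44/3); attach at lengths (37/12, 22/3); label the merged cluster LMSV
  updated: d(GPR,LMSV)=193/12
iteration 6: select GPR,LMSV (d=193/12); attach at lengths (97/24, 17/24); label the merged cluster GLMPRSV
final tree: (((G:3/2,R:3/2):5/2,P:4):97/24,(((L:5/2,V:5/2):7/4,S:17/4):37/12,M:22/3):17/24)
total length: 107/3

37/12,22/3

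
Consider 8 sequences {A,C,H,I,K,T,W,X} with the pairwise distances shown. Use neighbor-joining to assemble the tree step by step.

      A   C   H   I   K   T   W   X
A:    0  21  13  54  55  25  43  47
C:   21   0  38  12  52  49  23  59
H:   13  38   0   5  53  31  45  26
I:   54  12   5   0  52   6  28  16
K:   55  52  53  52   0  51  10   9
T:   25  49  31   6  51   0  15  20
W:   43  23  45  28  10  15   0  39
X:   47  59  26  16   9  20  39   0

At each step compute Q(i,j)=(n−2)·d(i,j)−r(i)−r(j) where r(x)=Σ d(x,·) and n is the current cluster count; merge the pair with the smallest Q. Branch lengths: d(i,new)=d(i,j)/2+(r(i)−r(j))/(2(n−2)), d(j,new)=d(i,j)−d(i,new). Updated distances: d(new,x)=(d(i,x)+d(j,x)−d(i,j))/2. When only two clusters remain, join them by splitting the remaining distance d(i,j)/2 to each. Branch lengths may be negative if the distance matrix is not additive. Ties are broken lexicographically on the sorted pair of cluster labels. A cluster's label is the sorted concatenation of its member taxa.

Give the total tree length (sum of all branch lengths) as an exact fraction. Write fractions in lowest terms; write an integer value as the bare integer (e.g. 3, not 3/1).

1. join K+X (d=9, Q=-444) ⇒ KX; edges |K|=10, |X|=-1
  updated: d(A,KX)=93/2, d(C,KX)=51, d(H,KX)=35, d(I,KX)=59/2, d(KX,T)=31, d(KX,W)=20
2. join A+H (d=13, Q=-609/2) ⇒ AH; edges |A|=201/20, |H|=59/20
  updated: d(AH,C)=23, d(AH,I)=23, d(AH,KX)=137/4, d(AH,T)=43/2, d(AH,W)=75/2
3. join KX+W (d=20, Q=-837/4) ⇒ KWX; edges |KX|=489/32, |W|=151/32
  updated: d(AH,KWX)=207/8, d(C,KWX)=27, d(I,KWX)=75/4, d(KWX,T)=13
4. join AH+C (d=23, Q=-1083/8) ⇒ ACH; edges |AH|=137/16, |C|=231/16
  updated: d(ACH,I)=6, d(ACH,KWX)=239/16, d(ACH,T)=95/4
5. join ACH+I (d=6, Q=-1015/16) ⇒ ACHI; edges |ACH|=415/64, |I|=-31/64
  updated: d(ACHI,KWX)=443/32, d(ACHI,T)=95/8
6. join ACHI+KWX (d=443/32, Q=-1239/32) ⇒ ACHIKWX; edges |ACHI|=407/64, |KWX|=479/64
  updated: d(ACHIKWX,T)=353/64
7. join ACHIKWX+T (d=353/64) ⇒ ACHIKTWX; edges |ACHIKWX|=353/128, |T|=353/128
final tree: (((((A:201/20,H:59/20):137/16,C:231/16):415/64,I:-31/64):407/64,((K:10,X:-1):489/32,W:151/32):479/64):353/128,T:353/128)
total length: 5783/64

5783/64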